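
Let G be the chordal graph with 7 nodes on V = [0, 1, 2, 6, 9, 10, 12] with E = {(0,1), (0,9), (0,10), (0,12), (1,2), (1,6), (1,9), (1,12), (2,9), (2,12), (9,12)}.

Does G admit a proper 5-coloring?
A valid 5-coloring: color 1: [1, 10]; color 2: [6, 9]; color 3: [0, 2]; color 4: [12].
(χ(G) = 4 ≤ 5.)

Yes, G is 5-colorable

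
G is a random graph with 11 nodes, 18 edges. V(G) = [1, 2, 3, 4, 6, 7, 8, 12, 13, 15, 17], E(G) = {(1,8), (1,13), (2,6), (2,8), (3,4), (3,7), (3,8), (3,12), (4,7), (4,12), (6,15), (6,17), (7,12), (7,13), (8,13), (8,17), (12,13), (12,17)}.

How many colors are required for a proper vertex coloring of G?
Clique number ω(G) = 4 (lower bound: χ ≥ ω).
The clique on [3, 4, 7, 12] has size 4, forcing χ ≥ 4, and the coloring below uses 4 colors, so χ(G) = 4.
A valid 4-coloring: color 1: [6, 8, 12]; color 2: [2, 3, 13, 15, 17]; color 3: [1, 7]; color 4: [4].

χ(G) = 4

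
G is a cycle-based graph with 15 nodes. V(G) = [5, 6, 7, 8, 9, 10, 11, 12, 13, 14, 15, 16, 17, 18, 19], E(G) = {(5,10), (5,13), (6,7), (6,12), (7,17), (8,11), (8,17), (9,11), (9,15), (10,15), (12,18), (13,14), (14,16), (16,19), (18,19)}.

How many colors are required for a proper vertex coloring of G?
Clique number ω(G) = 2 (lower bound: χ ≥ ω).
Odd cycle [11, 9, 15, 10, 5, 13, 14, 16, 19, 18, 12, 6, 7, 17, 8] needs 3 colors (χ ≥ 3).
The coloring below uses 3 colors, so χ(G) = 3.
A valid 3-coloring: color 1: [5, 11, 12, 14, 15, 17, 19]; color 2: [6, 8, 9, 10, 13, 16, 18]; color 3: [7].

χ(G) = 3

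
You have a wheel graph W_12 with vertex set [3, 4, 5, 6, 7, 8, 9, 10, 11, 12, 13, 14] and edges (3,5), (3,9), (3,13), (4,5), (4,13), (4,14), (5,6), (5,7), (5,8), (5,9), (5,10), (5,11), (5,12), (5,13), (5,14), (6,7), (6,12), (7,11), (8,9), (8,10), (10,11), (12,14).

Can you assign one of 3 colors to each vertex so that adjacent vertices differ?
Odd cycle [7, 6, 12, 14, 4, 13, 3, 9, 8, 10, 11] needs 3 colors (χ ≥ 3).
Vertex 5 is adjacent to every vertex of [3, 4, 6, 7, 8, 9, 10, 11, 12, 13, 14], which already need 3 colors among themselves, so 5 needs a new color (χ ≥ 4).
Hence χ(G) ≥ 4 > 3, so no proper 3-coloring exists.

No, G is not 3-colorable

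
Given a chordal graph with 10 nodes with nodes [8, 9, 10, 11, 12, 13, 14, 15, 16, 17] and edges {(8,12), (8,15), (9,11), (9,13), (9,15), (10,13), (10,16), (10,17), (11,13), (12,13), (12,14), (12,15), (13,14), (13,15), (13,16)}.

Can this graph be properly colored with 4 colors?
A valid 4-coloring: color 1: [8, 13, 17]; color 2: [10, 11, 14, 15]; color 3: [9, 12, 16].
(χ(G) = 3 ≤ 4.)

Yes, G is 4-colorable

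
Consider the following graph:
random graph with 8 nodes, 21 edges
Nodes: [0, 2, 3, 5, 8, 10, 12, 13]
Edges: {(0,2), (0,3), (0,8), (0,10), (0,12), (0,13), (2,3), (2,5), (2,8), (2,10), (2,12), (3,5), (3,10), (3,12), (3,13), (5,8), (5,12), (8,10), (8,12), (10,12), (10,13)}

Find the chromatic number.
χ(G) = 5

Clique number ω(G) = 5 (lower bound: χ ≥ ω).
The clique on [0, 2, 8, 10, 12] has size 5, forcing χ ≥ 5, and the coloring below uses 5 colors, so χ(G) = 5.
A valid 5-coloring: color 1: [2, 13]; color 2: [3, 8]; color 3: [0, 5]; color 4: [10]; color 5: [12].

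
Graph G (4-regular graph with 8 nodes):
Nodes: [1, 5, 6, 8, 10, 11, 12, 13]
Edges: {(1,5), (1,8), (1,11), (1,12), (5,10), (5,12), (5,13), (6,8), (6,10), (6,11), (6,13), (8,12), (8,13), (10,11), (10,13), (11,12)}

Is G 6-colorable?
Yes, G is 6-colorable

A valid 6-coloring: color 1: [5, 8, 11]; color 2: [12, 13]; color 3: [1, 6]; color 4: [10].
(χ(G) = 4 ≤ 6.)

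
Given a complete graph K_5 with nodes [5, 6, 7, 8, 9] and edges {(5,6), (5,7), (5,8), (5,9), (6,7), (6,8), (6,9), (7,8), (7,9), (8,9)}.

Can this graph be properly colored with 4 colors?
No, G is not 4-colorable

The clique on vertices [5, 6, 7, 8, 9] has size 5 > 4, so it alone needs 5 colors.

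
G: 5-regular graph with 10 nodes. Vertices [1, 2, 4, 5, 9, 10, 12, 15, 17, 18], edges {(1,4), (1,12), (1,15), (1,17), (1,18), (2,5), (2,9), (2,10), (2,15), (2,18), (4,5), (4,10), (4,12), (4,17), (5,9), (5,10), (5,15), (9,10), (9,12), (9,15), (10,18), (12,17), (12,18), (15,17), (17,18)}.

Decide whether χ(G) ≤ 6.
A valid 6-coloring: color 1: [10, 12, 15]; color 2: [2, 17]; color 3: [4, 9, 18]; color 4: [1, 5].
(χ(G) = 4 ≤ 6.)

Yes, G is 6-colorable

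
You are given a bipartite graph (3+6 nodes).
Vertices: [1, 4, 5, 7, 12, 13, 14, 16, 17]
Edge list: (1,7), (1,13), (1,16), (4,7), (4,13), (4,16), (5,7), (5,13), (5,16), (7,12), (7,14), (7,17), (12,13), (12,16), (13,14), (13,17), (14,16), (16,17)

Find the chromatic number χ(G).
Clique number ω(G) = 2 (lower bound: χ ≥ ω).
The graph is bipartite (no odd cycle), so 2 colors suffice: χ(G) = 2.
A valid 2-coloring: color 1: [7, 13, 16]; color 2: [1, 4, 5, 12, 14, 17].

χ(G) = 2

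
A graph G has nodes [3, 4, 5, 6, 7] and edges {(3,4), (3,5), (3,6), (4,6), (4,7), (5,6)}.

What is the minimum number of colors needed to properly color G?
χ(G) = 3

Clique number ω(G) = 3 (lower bound: χ ≥ ω).
The clique on [3, 4, 6] has size 3, forcing χ ≥ 3, and the coloring below uses 3 colors, so χ(G) = 3.
A valid 3-coloring: color 1: [6, 7]; color 2: [4, 5]; color 3: [3].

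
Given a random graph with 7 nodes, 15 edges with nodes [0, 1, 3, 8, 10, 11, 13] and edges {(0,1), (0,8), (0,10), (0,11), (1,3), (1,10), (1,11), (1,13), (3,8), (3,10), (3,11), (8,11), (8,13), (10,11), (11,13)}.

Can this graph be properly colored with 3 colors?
No, G is not 3-colorable

The clique on vertices [0, 1, 10, 11] has size 4 > 3, so it alone needs 4 colors.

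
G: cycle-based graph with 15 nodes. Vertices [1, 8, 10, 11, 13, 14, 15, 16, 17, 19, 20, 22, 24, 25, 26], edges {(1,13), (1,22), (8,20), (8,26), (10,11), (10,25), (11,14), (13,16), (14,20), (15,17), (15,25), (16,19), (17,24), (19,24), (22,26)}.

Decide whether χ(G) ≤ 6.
A valid 6-coloring: color 1: [8, 10, 13, 14, 15, 19, 22]; color 2: [1, 11, 16, 20, 24, 25, 26]; color 3: [17].
(χ(G) = 3 ≤ 6.)

Yes, G is 6-colorable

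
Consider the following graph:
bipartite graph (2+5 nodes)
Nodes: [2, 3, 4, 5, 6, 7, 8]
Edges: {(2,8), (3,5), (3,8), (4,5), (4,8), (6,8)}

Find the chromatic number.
Clique number ω(G) = 2 (lower bound: χ ≥ ω).
The graph is bipartite (no odd cycle), so 2 colors suffice: χ(G) = 2.
A valid 2-coloring: color 1: [5, 7, 8]; color 2: [2, 3, 4, 6].

χ(G) = 2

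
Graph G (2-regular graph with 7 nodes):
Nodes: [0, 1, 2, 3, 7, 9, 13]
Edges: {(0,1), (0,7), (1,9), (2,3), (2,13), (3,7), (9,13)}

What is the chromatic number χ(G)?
χ(G) = 3

Clique number ω(G) = 2 (lower bound: χ ≥ ω).
Odd cycle [13, 9, 1, 0, 7, 3, 2] needs 3 colors (χ ≥ 3).
The coloring below uses 3 colors, so χ(G) = 3.
A valid 3-coloring: color 1: [0, 3, 9]; color 2: [1, 2, 7]; color 3: [13].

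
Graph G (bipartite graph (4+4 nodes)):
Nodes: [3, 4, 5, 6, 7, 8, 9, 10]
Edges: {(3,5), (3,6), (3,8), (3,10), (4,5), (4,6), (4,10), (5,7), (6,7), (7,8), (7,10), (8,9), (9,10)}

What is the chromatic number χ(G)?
Clique number ω(G) = 2 (lower bound: χ ≥ ω).
The graph is bipartite (no odd cycle), so 2 colors suffice: χ(G) = 2.
A valid 2-coloring: color 1: [3, 4, 7, 9]; color 2: [5, 6, 8, 10].

χ(G) = 2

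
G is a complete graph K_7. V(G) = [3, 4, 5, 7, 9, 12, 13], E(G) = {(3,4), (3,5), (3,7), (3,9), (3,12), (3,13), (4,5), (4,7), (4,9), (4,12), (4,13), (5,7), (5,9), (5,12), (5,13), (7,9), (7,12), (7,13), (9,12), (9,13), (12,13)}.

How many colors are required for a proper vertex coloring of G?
Clique number ω(G) = 7 (lower bound: χ ≥ ω).
The clique on [3, 4, 5, 7, 9, 12, 13] has size 7, forcing χ ≥ 7, and the coloring below uses 7 colors, so χ(G) = 7.
A valid 7-coloring: color 1: [4]; color 2: [13]; color 3: [3]; color 4: [9]; color 5: [12]; color 6: [7]; color 7: [5].

χ(G) = 7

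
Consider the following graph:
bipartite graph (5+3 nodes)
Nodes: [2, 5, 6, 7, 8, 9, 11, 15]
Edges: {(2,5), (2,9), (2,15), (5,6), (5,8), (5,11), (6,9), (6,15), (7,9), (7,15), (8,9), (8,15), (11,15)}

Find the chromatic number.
Clique number ω(G) = 2 (lower bound: χ ≥ ω).
The graph is bipartite (no odd cycle), so 2 colors suffice: χ(G) = 2.
A valid 2-coloring: color 1: [5, 9, 15]; color 2: [2, 6, 7, 8, 11].

χ(G) = 2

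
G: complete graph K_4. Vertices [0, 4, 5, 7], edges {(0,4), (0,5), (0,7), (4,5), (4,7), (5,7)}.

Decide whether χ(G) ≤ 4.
A valid 4-coloring: color 1: [7]; color 2: [5]; color 3: [4]; color 4: [0].
(χ(G) = 4 ≤ 4.)

Yes, G is 4-colorable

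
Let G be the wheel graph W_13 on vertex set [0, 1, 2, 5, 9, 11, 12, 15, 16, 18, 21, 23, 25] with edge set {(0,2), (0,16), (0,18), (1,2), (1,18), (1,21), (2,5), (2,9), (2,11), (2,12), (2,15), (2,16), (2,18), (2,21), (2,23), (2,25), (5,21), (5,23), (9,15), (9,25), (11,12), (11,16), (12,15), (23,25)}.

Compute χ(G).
Clique number ω(G) = 3 (lower bound: χ ≥ ω).
The clique on [0, 2, 16] has size 3, forcing χ ≥ 3, and the coloring below uses 3 colors, so χ(G) = 3.
A valid 3-coloring: color 1: [2]; color 2: [0, 1, 5, 11, 15, 25]; color 3: [9, 12, 16, 18, 21, 23].

χ(G) = 3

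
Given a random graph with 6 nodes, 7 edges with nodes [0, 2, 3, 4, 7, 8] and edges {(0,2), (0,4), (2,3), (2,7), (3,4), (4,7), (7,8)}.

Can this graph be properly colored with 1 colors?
No, G is not 1-colorable

Edge (7,8) forces its endpoints to differ, so 1 color is not enough.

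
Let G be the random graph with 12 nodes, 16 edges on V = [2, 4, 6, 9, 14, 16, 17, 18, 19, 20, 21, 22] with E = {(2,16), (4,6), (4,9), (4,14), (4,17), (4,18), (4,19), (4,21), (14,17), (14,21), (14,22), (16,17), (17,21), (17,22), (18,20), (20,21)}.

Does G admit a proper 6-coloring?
A valid 6-coloring: color 1: [4, 16, 20, 22]; color 2: [2, 6, 9, 17, 18, 19]; color 3: [14]; color 4: [21].
(χ(G) = 4 ≤ 6.)

Yes, G is 6-colorable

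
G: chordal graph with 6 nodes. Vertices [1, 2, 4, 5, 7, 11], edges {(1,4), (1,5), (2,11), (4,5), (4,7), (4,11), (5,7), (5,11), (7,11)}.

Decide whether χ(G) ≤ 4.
A valid 4-coloring: color 1: [2, 5]; color 2: [4]; color 3: [1, 11]; color 4: [7].
(χ(G) = 4 ≤ 4.)

Yes, G is 4-colorable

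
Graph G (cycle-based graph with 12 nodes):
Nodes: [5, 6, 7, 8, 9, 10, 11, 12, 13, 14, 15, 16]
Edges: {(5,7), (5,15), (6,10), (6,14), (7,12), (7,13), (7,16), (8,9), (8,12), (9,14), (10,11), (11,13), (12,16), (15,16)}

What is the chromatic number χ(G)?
χ(G) = 3

Clique number ω(G) = 3 (lower bound: χ ≥ ω).
The clique on [7, 12, 16] has size 3, forcing χ ≥ 3, and the coloring below uses 3 colors, so χ(G) = 3.
A valid 3-coloring: color 1: [6, 7, 9, 11, 15]; color 2: [5, 10, 12, 13, 14]; color 3: [8, 16].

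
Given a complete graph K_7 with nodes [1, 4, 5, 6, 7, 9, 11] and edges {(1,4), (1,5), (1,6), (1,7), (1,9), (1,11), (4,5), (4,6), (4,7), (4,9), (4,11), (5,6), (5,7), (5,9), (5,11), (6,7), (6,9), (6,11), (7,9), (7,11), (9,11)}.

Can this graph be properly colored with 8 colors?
A valid 8-coloring: color 1: [4]; color 2: [1]; color 3: [11]; color 4: [7]; color 5: [5]; color 6: [6]; color 7: [9].
(χ(G) = 7 ≤ 8.)

Yes, G is 8-colorable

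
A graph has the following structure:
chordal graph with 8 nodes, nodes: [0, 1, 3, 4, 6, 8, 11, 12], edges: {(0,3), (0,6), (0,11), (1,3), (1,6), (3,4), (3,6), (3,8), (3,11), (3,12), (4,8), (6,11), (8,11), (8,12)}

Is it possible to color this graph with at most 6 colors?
A valid 6-coloring: color 1: [3]; color 2: [1, 4, 11, 12]; color 3: [6, 8]; color 4: [0].
(χ(G) = 4 ≤ 6.)

Yes, G is 6-colorable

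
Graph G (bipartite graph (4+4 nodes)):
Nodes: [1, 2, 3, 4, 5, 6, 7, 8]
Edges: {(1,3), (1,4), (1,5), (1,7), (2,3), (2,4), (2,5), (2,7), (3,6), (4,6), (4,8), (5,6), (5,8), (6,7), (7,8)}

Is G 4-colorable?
Yes, G is 4-colorable

A valid 4-coloring: color 1: [1, 2, 6, 8]; color 2: [3, 4, 5, 7].
(χ(G) = 2 ≤ 4.)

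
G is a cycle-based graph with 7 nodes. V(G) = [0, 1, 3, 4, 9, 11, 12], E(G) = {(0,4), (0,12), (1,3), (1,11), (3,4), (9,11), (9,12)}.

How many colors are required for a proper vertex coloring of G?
Clique number ω(G) = 2 (lower bound: χ ≥ ω).
Odd cycle [1, 3, 4, 0, 12, 9, 11] needs 3 colors (χ ≥ 3).
The coloring below uses 3 colors, so χ(G) = 3.
A valid 3-coloring: color 1: [1, 4, 9]; color 2: [0, 3, 11]; color 3: [12].

χ(G) = 3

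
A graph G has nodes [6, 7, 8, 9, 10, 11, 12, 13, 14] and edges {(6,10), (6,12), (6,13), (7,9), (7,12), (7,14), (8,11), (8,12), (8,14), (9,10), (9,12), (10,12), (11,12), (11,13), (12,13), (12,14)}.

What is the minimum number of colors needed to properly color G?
χ(G) = 3

Clique number ω(G) = 3 (lower bound: χ ≥ ω).
The clique on [6, 10, 12] has size 3, forcing χ ≥ 3, and the coloring below uses 3 colors, so χ(G) = 3.
A valid 3-coloring: color 1: [12]; color 2: [6, 9, 11, 14]; color 3: [7, 8, 10, 13].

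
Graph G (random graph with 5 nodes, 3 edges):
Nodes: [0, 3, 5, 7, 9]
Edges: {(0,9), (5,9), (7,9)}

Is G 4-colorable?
Yes, G is 4-colorable

A valid 4-coloring: color 1: [3, 9]; color 2: [0, 5, 7].
(χ(G) = 2 ≤ 4.)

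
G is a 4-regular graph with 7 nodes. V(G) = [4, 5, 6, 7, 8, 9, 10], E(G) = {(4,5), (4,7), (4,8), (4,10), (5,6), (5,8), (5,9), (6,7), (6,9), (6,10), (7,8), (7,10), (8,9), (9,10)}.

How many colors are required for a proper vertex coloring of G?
Clique number ω(G) = 3 (lower bound: χ ≥ ω).
Suppose a proper 3-coloring c exists. The clique [4, 5, 8] takes 3 distinct colors; by symmetry let c(4) = 1, c(5) = 2, c(8) = 3.
- Vertex 7: neighbors [4, 8] already have colors [1, 3] ⇒ c(7) = 2.
- Vertex 9: neighbors [5, 8] already have colors [2, 3] ⇒ c(9) = 1.
- Vertex 6: neighbors [9, 5] already have colors [1, 2] ⇒ c(6) = 3.
- Vertex 10: neighbors [4, 7, 6] already have colors [1, 2, 3] — all 3 colors blocked. Contradiction.
The forced assignments end in a contradiction, so G has no proper 3-coloring (χ ≥ 4).
The coloring below uses 4 colors, so χ(G) = 4.
A valid 4-coloring: color 1: [5, 10]; color 2: [6, 8]; color 3: [4, 9]; color 4: [7].

χ(G) = 4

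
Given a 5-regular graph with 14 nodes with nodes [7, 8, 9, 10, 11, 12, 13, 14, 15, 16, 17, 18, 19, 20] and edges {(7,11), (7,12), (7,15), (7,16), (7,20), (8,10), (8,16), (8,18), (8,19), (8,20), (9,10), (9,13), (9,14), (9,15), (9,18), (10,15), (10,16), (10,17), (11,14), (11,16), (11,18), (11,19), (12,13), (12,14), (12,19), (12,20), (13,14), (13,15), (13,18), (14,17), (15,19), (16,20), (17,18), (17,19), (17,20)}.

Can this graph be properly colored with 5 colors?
Yes, G is 5-colorable

A valid 5-coloring: color 1: [10, 13, 19, 20]; color 2: [12, 15, 16, 18]; color 3: [8, 9, 11, 17]; color 4: [7, 14].
(χ(G) = 4 ≤ 5.)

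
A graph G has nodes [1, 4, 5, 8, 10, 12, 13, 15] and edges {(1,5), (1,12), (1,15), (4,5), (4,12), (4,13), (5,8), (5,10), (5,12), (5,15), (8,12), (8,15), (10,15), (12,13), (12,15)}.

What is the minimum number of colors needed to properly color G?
Clique number ω(G) = 4 (lower bound: χ ≥ ω).
The clique on [5, 8, 12, 15] has size 4, forcing χ ≥ 4, and the coloring below uses 4 colors, so χ(G) = 4.
A valid 4-coloring: color 1: [5, 13]; color 2: [10, 12]; color 3: [4, 15]; color 4: [1, 8].

χ(G) = 4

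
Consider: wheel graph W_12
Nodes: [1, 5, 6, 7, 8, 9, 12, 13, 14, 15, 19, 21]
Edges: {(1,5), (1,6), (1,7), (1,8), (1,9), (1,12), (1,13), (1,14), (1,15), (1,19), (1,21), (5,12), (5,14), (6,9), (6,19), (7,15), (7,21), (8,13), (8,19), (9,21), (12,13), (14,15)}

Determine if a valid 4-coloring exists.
A valid 4-coloring: color 1: [1]; color 2: [5, 6, 8, 15, 21]; color 3: [7, 9, 13, 14, 19]; color 4: [12].
(χ(G) = 4 ≤ 4.)

Yes, G is 4-colorable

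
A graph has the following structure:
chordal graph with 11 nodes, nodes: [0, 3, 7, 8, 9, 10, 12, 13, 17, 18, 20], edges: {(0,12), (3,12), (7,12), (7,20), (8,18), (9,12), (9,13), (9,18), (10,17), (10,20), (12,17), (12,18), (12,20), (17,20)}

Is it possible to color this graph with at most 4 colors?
Yes, G is 4-colorable

A valid 4-coloring: color 1: [8, 10, 12, 13]; color 2: [0, 3, 9, 20]; color 3: [7, 17, 18].
(χ(G) = 3 ≤ 4.)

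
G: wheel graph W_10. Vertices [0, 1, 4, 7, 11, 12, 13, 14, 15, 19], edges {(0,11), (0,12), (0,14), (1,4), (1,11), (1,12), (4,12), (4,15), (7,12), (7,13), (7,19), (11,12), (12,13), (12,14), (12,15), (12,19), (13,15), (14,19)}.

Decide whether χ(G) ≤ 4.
Yes, G is 4-colorable

A valid 4-coloring: color 1: [12]; color 2: [7, 11, 14, 15]; color 3: [0, 1, 13, 19]; color 4: [4].
(χ(G) = 4 ≤ 4.)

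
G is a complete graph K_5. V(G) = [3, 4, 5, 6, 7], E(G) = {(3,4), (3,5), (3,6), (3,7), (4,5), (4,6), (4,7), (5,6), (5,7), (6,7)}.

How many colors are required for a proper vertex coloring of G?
Clique number ω(G) = 5 (lower bound: χ ≥ ω).
The clique on [3, 4, 5, 6, 7] has size 5, forcing χ ≥ 5, and the coloring below uses 5 colors, so χ(G) = 5.
A valid 5-coloring: color 1: [3]; color 2: [5]; color 3: [6]; color 4: [4]; color 5: [7].

χ(G) = 5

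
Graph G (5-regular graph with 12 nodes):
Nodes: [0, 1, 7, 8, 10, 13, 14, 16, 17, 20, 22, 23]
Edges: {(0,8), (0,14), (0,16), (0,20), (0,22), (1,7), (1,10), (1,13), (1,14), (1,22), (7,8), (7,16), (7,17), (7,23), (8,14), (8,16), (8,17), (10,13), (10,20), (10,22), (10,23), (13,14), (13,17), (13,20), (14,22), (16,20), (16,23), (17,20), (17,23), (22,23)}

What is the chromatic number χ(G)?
Clique number ω(G) = 3 (lower bound: χ ≥ ω).
Suppose a proper 3-coloring c exists. The clique [0, 8, 14] takes 3 distinct colors; by symmetry let c(0) = 1, c(8) = 2, c(14) = 3.
- Vertex 16: neighbors [0, 8] already have colors [1, 2] ⇒ c(16) = 3.
- Vertex 7: neighbors [8, 16] already have colors [2, 3] ⇒ c(7) = 1.
- Vertex 1: neighbors [7, 14] already have colors [1, 3] ⇒ c(1) = 2.
- Vertex 22: neighbors [0, 1, 14] already have colors [1, 2, 3] — all 3 colors blocked. Contradiction.
The forced assignments end in a contradiction, so G has no proper 3-coloring (χ ≥ 4).
The coloring below uses 4 colors, so χ(G) = 4.
A valid 4-coloring: color 1: [7, 10, 14]; color 2: [0, 1, 17]; color 3: [13, 16, 22]; color 4: [8, 20, 23].

χ(G) = 4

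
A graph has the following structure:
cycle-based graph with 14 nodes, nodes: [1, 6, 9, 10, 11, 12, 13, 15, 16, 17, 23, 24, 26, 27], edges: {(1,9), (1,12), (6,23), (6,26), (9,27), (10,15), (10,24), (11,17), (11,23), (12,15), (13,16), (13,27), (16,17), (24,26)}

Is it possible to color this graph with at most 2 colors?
Yes, G is 2-colorable

A valid 2-coloring: color 1: [1, 6, 11, 15, 16, 24, 27]; color 2: [9, 10, 12, 13, 17, 23, 26].
(χ(G) = 2 ≤ 2.)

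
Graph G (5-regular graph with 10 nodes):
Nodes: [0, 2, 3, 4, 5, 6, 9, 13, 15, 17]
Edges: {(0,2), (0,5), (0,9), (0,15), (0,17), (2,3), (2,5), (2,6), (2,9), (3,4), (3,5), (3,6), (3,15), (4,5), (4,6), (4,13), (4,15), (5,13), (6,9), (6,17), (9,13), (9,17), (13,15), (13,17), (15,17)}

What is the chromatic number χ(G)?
χ(G) = 4

Clique number ω(G) = 3 (lower bound: χ ≥ ω).
Odd cycle [9, 6, 3, 5, 0] needs 3 colors (χ ≥ 3).
Vertex 2 is adjacent to every vertex of [0, 3, 5, 6, 9], which already need 3 colors among themselves, so 2 needs a new color (χ ≥ 4).
The coloring below uses 4 colors, so χ(G) = 4.
A valid 4-coloring: color 1: [5, 9, 15]; color 2: [0, 6, 13]; color 3: [2, 4, 17]; color 4: [3].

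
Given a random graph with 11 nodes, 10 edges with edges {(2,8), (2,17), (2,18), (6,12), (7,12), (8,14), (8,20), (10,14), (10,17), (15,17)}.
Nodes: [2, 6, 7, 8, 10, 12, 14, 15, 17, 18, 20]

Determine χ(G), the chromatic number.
χ(G) = 3

Clique number ω(G) = 2 (lower bound: χ ≥ ω).
Odd cycle [2, 17, 10, 14, 8] needs 3 colors (χ ≥ 3).
The coloring below uses 3 colors, so χ(G) = 3.
A valid 3-coloring: color 1: [2, 12, 14, 15, 20]; color 2: [6, 7, 8, 17, 18]; color 3: [10].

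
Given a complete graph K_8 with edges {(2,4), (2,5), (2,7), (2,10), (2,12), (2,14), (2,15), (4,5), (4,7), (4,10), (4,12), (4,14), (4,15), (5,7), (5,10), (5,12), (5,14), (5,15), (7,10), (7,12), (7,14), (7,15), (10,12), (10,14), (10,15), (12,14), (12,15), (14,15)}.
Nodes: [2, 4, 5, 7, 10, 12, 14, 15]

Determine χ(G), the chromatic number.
χ(G) = 8

Clique number ω(G) = 8 (lower bound: χ ≥ ω).
The clique on [2, 4, 5, 7, 10, 12, 14, 15] has size 8, forcing χ ≥ 8, and the coloring below uses 8 colors, so χ(G) = 8.
A valid 8-coloring: color 1: [14]; color 2: [5]; color 3: [2]; color 4: [4]; color 5: [15]; color 6: [12]; color 7: [10]; color 8: [7].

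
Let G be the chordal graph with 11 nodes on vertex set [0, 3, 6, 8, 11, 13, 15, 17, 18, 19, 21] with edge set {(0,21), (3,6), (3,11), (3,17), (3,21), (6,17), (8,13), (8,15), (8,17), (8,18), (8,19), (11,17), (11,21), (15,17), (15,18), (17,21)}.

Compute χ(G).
Clique number ω(G) = 4 (lower bound: χ ≥ ω).
The clique on [3, 11, 17, 21] has size 4, forcing χ ≥ 4, and the coloring below uses 4 colors, so χ(G) = 4.
A valid 4-coloring: color 1: [0, 13, 17, 18, 19]; color 2: [6, 8, 21]; color 3: [3, 15]; color 4: [11].

χ(G) = 4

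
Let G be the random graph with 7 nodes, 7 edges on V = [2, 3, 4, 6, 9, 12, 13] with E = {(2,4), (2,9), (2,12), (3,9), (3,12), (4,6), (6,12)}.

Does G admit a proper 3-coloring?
Yes, G is 3-colorable

A valid 3-coloring: color 1: [2, 3, 6, 13]; color 2: [4, 9, 12].
(χ(G) = 2 ≤ 3.)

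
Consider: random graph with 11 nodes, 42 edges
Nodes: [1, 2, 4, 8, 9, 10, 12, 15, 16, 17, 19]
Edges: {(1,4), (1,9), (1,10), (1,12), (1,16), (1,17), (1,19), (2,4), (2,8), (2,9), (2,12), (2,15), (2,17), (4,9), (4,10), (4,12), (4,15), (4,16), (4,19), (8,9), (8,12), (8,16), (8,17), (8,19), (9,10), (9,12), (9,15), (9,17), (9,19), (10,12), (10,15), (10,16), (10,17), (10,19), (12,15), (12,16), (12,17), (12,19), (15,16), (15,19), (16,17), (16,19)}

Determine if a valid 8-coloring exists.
A valid 8-coloring: color 1: [12]; color 2: [9, 16]; color 3: [2, 10]; color 4: [17, 19]; color 5: [4, 8]; color 6: [1, 15].
(χ(G) = 6 ≤ 8.)

Yes, G is 8-colorable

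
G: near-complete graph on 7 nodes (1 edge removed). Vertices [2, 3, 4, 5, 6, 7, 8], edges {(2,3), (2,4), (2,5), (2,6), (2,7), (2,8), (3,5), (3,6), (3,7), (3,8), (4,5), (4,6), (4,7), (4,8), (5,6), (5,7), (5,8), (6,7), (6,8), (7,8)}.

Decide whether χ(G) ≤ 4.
No, G is not 4-colorable

The clique on vertices [2, 3, 5, 6, 7, 8] has size 6 > 4, so it alone needs 6 colors.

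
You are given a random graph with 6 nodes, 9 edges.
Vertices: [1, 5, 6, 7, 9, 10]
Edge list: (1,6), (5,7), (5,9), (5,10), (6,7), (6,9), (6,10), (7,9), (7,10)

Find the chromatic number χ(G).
χ(G) = 3

Clique number ω(G) = 3 (lower bound: χ ≥ ω).
The clique on [5, 7, 9] has size 3, forcing χ ≥ 3, and the coloring below uses 3 colors, so χ(G) = 3.
A valid 3-coloring: color 1: [5, 6]; color 2: [1, 7]; color 3: [9, 10].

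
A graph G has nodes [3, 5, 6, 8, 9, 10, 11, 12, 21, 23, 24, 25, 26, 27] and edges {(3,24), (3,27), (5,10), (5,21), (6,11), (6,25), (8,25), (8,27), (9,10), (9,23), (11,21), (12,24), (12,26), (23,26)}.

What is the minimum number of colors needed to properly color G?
Clique number ω(G) = 2 (lower bound: χ ≥ ω).
The graph is bipartite (no odd cycle), so 2 colors suffice: χ(G) = 2.
A valid 2-coloring: color 1: [5, 9, 11, 24, 25, 26, 27]; color 2: [3, 6, 8, 10, 12, 21, 23].

χ(G) = 2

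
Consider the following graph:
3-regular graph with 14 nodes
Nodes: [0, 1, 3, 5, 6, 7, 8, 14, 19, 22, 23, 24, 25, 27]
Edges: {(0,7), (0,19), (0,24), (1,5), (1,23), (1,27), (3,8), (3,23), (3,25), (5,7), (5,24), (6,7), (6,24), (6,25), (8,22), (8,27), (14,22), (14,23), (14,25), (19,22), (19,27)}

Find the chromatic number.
χ(G) = 3

Clique number ω(G) = 2 (lower bound: χ ≥ ω).
Odd cycle [14, 25, 6, 24, 0, 19, 22] needs 3 colors (χ ≥ 3).
The coloring below uses 3 colors, so χ(G) = 3.
A valid 3-coloring: color 1: [0, 3, 5, 6, 14, 27]; color 2: [1, 7, 8, 19, 24, 25]; color 3: [22, 23].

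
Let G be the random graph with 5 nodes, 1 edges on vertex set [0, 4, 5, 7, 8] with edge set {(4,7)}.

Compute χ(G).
χ(G) = 2

Clique number ω(G) = 2 (lower bound: χ ≥ ω).
The graph is bipartite (no odd cycle), so 2 colors suffice: χ(G) = 2.
A valid 2-coloring: color 1: [0, 4, 5, 8]; color 2: [7].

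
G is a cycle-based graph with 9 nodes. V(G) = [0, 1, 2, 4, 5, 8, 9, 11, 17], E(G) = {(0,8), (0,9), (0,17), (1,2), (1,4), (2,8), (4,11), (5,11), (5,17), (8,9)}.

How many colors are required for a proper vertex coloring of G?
χ(G) = 3

Clique number ω(G) = 3 (lower bound: χ ≥ ω).
The clique on [0, 8, 9] has size 3, forcing χ ≥ 3, and the coloring below uses 3 colors, so χ(G) = 3.
A valid 3-coloring: color 1: [1, 8, 11, 17]; color 2: [0, 2, 4, 5]; color 3: [9].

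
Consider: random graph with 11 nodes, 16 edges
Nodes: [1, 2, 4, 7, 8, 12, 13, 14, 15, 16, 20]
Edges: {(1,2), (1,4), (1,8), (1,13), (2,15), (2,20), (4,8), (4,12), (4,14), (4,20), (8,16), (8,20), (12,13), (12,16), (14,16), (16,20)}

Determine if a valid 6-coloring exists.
A valid 6-coloring: color 1: [2, 4, 7, 13, 16]; color 2: [1, 12, 14, 15, 20]; color 3: [8].
(χ(G) = 3 ≤ 6.)

Yes, G is 6-colorable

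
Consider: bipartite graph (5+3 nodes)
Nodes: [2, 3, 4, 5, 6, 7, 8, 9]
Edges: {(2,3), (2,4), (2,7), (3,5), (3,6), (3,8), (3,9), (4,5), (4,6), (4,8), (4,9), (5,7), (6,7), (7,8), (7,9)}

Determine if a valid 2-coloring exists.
Yes, G is 2-colorable

A valid 2-coloring: color 1: [3, 4, 7]; color 2: [2, 5, 6, 8, 9].
(χ(G) = 2 ≤ 2.)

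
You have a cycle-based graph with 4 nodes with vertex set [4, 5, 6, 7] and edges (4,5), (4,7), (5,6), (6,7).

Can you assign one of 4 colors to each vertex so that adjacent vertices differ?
A valid 4-coloring: color 1: [5, 7]; color 2: [4, 6].
(χ(G) = 2 ≤ 4.)

Yes, G is 4-colorable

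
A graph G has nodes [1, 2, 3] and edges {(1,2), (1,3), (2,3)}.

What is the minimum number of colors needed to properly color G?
Clique number ω(G) = 3 (lower bound: χ ≥ ω).
The clique on [1, 2, 3] has size 3, forcing χ ≥ 3, and the coloring below uses 3 colors, so χ(G) = 3.
A valid 3-coloring: color 1: [1]; color 2: [2]; color 3: [3].

χ(G) = 3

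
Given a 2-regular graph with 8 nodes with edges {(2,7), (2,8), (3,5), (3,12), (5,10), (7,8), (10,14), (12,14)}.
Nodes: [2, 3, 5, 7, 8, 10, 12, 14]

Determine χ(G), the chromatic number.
Clique number ω(G) = 3 (lower bound: χ ≥ ω).
The clique on [2, 7, 8] has size 3, forcing χ ≥ 3, and the coloring below uses 3 colors, so χ(G) = 3.
A valid 3-coloring: color 1: [2, 10, 12]; color 2: [3, 7, 14]; color 3: [5, 8].

χ(G) = 3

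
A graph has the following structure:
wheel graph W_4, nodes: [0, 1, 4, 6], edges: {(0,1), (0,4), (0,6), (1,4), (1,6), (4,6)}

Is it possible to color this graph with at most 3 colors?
The clique on vertices [0, 1, 4, 6] has size 4 > 3, so it alone needs 4 colors.

No, G is not 3-colorable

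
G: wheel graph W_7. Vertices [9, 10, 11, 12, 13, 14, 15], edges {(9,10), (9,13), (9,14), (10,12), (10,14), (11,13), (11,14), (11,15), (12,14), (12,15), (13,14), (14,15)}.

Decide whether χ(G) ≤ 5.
A valid 5-coloring: color 1: [14]; color 2: [9, 11, 12]; color 3: [10, 13, 15].
(χ(G) = 3 ≤ 5.)

Yes, G is 5-colorable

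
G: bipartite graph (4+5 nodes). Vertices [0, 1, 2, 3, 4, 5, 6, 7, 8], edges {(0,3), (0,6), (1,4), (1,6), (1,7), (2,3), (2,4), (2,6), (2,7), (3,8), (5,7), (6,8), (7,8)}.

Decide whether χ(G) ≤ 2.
Yes, G is 2-colorable

A valid 2-coloring: color 1: [3, 4, 6, 7]; color 2: [0, 1, 2, 5, 8].
(χ(G) = 2 ≤ 2.)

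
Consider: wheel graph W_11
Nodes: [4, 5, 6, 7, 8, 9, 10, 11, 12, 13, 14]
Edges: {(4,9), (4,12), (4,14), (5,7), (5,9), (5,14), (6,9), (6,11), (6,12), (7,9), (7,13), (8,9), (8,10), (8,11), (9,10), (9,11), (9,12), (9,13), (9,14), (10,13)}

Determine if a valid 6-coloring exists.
A valid 6-coloring: color 1: [9]; color 2: [7, 10, 11, 12, 14]; color 3: [4, 5, 6, 8, 13].
(χ(G) = 3 ≤ 6.)

Yes, G is 6-colorable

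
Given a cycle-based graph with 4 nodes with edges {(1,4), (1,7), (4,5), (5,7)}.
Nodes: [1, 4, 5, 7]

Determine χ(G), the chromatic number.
χ(G) = 2

Clique number ω(G) = 2 (lower bound: χ ≥ ω).
The graph is bipartite (no odd cycle), so 2 colors suffice: χ(G) = 2.
A valid 2-coloring: color 1: [1, 5]; color 2: [4, 7].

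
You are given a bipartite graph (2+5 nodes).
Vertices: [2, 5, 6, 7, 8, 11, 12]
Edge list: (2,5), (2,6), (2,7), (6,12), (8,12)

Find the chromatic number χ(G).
Clique number ω(G) = 2 (lower bound: χ ≥ ω).
The graph is bipartite (no odd cycle), so 2 colors suffice: χ(G) = 2.
A valid 2-coloring: color 1: [2, 11, 12]; color 2: [5, 6, 7, 8].

χ(G) = 2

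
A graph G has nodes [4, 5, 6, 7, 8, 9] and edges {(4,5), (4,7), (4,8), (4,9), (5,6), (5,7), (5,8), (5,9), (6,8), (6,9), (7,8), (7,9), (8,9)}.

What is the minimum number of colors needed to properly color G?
Clique number ω(G) = 5 (lower bound: χ ≥ ω).
The clique on [4, 5, 7, 8, 9] has size 5, forcing χ ≥ 5, and the coloring below uses 5 colors, so χ(G) = 5.
A valid 5-coloring: color 1: [8]; color 2: [5]; color 3: [9]; color 4: [6, 7]; color 5: [4].

χ(G) = 5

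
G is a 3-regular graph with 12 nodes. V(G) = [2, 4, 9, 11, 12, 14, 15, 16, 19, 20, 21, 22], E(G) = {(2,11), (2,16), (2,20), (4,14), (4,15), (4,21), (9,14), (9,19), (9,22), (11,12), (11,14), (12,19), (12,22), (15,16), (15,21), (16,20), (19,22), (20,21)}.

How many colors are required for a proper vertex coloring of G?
Clique number ω(G) = 3 (lower bound: χ ≥ ω).
The clique on [2, 16, 20] has size 3, forcing χ ≥ 3, and the coloring below uses 3 colors, so χ(G) = 3.
A valid 3-coloring: color 1: [2, 9, 12, 21]; color 2: [14, 15, 20, 22]; color 3: [4, 11, 16, 19].

χ(G) = 3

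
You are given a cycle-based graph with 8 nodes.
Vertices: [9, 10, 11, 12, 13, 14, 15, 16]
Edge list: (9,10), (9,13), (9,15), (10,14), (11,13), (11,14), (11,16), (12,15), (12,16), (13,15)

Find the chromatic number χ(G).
Clique number ω(G) = 3 (lower bound: χ ≥ ω).
The clique on [9, 13, 15] has size 3, forcing χ ≥ 3, and the coloring below uses 3 colors, so χ(G) = 3.
A valid 3-coloring: color 1: [10, 13, 16]; color 2: [9, 11, 12]; color 3: [14, 15].

χ(G) = 3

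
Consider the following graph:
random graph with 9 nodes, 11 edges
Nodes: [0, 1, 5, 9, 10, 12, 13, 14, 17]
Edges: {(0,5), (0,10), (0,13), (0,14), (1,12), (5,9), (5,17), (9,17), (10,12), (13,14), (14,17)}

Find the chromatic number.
Clique number ω(G) = 3 (lower bound: χ ≥ ω).
The clique on [0, 13, 14] has size 3, forcing χ ≥ 3, and the coloring below uses 3 colors, so χ(G) = 3.
A valid 3-coloring: color 1: [0, 12, 17]; color 2: [1, 9, 10, 14]; color 3: [5, 13].

χ(G) = 3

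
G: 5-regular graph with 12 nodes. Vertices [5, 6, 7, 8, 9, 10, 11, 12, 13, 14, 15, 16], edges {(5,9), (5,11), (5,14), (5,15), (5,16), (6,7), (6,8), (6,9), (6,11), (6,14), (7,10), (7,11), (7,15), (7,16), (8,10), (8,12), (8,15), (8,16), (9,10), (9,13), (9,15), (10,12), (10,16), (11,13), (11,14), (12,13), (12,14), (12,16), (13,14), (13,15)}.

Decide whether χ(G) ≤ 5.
Yes, G is 5-colorable

A valid 5-coloring: color 1: [6, 15, 16]; color 2: [5, 7, 12]; color 3: [10, 11]; color 4: [8, 9, 14]; color 5: [13].
(χ(G) = 4 ≤ 5.)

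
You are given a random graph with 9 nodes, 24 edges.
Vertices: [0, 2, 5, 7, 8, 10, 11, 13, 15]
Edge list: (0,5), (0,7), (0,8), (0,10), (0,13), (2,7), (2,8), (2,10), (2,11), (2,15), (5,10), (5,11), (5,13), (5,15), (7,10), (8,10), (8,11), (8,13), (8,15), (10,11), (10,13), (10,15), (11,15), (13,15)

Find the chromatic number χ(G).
Clique number ω(G) = 5 (lower bound: χ ≥ ω).
The clique on [2, 8, 10, 11, 15] has size 5, forcing χ ≥ 5, and the coloring below uses 5 colors, so χ(G) = 5.
A valid 5-coloring: color 1: [10]; color 2: [5, 7, 8]; color 3: [0, 15]; color 4: [11, 13]; color 5: [2].

χ(G) = 5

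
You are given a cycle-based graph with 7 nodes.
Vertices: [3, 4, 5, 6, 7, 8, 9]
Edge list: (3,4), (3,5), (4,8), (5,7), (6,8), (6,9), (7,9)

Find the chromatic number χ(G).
χ(G) = 3

Clique number ω(G) = 2 (lower bound: χ ≥ ω).
Odd cycle [8, 6, 9, 7, 5, 3, 4] needs 3 colors (χ ≥ 3).
The coloring below uses 3 colors, so χ(G) = 3.
A valid 3-coloring: color 1: [3, 8, 9]; color 2: [4, 6, 7]; color 3: [5].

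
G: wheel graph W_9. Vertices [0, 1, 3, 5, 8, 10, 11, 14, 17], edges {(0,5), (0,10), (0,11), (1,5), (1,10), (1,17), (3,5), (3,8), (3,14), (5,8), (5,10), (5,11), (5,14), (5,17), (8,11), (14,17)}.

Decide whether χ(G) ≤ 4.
Yes, G is 4-colorable

A valid 4-coloring: color 1: [5]; color 2: [0, 1, 8, 14]; color 3: [3, 10, 11, 17].
(χ(G) = 3 ≤ 4.)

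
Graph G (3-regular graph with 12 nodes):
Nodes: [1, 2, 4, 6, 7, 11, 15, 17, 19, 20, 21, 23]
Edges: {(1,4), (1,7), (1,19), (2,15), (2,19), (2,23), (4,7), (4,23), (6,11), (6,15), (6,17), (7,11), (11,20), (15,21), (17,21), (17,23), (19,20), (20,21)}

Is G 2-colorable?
No, G is not 2-colorable

The clique on vertices [1, 4, 7] has size 3 > 2, so it alone needs 3 colors.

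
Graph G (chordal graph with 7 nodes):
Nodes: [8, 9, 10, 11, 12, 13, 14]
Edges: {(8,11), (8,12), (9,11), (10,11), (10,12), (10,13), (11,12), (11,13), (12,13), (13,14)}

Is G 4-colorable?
A valid 4-coloring: color 1: [11, 14]; color 2: [8, 9, 13]; color 3: [12]; color 4: [10].
(χ(G) = 4 ≤ 4.)

Yes, G is 4-colorable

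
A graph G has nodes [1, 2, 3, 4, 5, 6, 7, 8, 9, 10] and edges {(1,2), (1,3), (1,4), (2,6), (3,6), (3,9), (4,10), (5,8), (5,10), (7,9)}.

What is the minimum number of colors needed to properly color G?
χ(G) = 2

Clique number ω(G) = 2 (lower bound: χ ≥ ω).
The graph is bipartite (no odd cycle), so 2 colors suffice: χ(G) = 2.
A valid 2-coloring: color 1: [1, 6, 8, 9, 10]; color 2: [2, 3, 4, 5, 7].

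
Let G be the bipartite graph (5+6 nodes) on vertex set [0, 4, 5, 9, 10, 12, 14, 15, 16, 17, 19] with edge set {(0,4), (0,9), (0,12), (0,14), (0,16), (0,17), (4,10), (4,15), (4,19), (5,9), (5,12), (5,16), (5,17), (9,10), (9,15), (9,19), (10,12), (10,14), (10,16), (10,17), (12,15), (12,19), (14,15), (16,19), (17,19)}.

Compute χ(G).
Clique number ω(G) = 2 (lower bound: χ ≥ ω).
The graph is bipartite (no odd cycle), so 2 colors suffice: χ(G) = 2.
A valid 2-coloring: color 1: [0, 5, 10, 15, 19]; color 2: [4, 9, 12, 14, 16, 17].

χ(G) = 2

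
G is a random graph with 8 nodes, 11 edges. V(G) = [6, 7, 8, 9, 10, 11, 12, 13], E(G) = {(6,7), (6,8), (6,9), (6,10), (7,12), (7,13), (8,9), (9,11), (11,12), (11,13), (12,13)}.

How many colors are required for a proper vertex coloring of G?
Clique number ω(G) = 3 (lower bound: χ ≥ ω).
The clique on [11, 12, 13] has size 3, forcing χ ≥ 3, and the coloring below uses 3 colors, so χ(G) = 3.
A valid 3-coloring: color 1: [6, 13]; color 2: [9, 10, 12]; color 3: [7, 8, 11].

χ(G) = 3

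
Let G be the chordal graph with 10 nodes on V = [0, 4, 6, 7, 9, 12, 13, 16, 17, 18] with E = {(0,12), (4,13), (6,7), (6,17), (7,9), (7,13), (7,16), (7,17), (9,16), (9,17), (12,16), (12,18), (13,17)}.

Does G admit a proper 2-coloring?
No, G is not 2-colorable

The clique on vertices [7, 9, 16] has size 3 > 2, so it alone needs 3 colors.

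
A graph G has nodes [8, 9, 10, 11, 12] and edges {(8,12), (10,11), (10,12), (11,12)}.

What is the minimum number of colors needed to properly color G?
χ(G) = 3

Clique number ω(G) = 3 (lower bound: χ ≥ ω).
The clique on [10, 11, 12] has size 3, forcing χ ≥ 3, and the coloring below uses 3 colors, so χ(G) = 3.
A valid 3-coloring: color 1: [9, 12]; color 2: [8, 11]; color 3: [10].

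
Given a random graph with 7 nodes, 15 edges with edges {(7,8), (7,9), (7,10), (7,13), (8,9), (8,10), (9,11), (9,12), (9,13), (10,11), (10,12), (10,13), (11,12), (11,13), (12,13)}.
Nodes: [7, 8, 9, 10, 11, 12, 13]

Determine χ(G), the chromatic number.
χ(G) = 4

Clique number ω(G) = 4 (lower bound: χ ≥ ω).
The clique on [9, 11, 12, 13] has size 4, forcing χ ≥ 4, and the coloring below uses 4 colors, so χ(G) = 4.
A valid 4-coloring: color 1: [9, 10]; color 2: [8, 13]; color 3: [7, 12]; color 4: [11].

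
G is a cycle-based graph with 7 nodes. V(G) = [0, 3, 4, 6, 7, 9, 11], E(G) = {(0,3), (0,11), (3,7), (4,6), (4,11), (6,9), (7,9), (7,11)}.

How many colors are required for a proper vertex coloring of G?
χ(G) = 3

Clique number ω(G) = 2 (lower bound: χ ≥ ω).
Odd cycle [9, 6, 4, 11, 7] needs 3 colors (χ ≥ 3).
The coloring below uses 3 colors, so χ(G) = 3.
A valid 3-coloring: color 1: [0, 6, 7]; color 2: [3, 9, 11]; color 3: [4].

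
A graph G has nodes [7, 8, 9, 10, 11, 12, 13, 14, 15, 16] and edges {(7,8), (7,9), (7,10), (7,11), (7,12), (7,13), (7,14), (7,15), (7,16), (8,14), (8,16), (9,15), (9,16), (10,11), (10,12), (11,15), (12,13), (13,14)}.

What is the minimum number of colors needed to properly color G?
χ(G) = 4

Clique number ω(G) = 3 (lower bound: χ ≥ ω).
Odd cycle [11, 15, 9, 16, 8, 14, 13, 12, 10] needs 3 colors (χ ≥ 3).
Vertex 7 is adjacent to every vertex of [8, 9, 10, 11, 12, 13, 14, 15, 16], which already need 3 colors among themselves, so 7 needs a new color (χ ≥ 4).
The coloring below uses 4 colors, so χ(G) = 4.
A valid 4-coloring: color 1: [7]; color 2: [8, 9, 11, 12]; color 3: [10, 14, 15, 16]; color 4: [13].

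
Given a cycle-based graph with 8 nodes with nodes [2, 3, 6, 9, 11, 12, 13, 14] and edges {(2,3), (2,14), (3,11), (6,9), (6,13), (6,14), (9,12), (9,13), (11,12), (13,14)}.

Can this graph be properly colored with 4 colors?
Yes, G is 4-colorable

A valid 4-coloring: color 1: [2, 6, 11]; color 2: [3, 9, 14]; color 3: [12, 13].
(χ(G) = 3 ≤ 4.)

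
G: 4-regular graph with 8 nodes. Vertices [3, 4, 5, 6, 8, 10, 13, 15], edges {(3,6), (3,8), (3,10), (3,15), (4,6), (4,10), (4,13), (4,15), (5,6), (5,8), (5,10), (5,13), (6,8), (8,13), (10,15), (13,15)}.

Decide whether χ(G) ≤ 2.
The clique on vertices [5, 8, 13] has size 3 > 2, so it alone needs 3 colors.

No, G is not 2-colorable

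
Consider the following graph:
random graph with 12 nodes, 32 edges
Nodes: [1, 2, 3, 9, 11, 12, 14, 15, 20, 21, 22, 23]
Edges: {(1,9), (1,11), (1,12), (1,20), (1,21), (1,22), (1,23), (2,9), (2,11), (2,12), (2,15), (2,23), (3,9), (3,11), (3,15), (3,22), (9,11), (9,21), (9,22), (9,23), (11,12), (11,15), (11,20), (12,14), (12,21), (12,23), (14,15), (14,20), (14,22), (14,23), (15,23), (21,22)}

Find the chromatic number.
Clique number ω(G) = 4 (lower bound: χ ≥ ω).
The clique on [1, 9, 21, 22] has size 4, forcing χ ≥ 4, and the coloring below uses 4 colors, so χ(G) = 4.
A valid 4-coloring: color 1: [1, 2, 3, 14]; color 2: [11, 22, 23]; color 3: [9, 12, 15, 20]; color 4: [21].

χ(G) = 4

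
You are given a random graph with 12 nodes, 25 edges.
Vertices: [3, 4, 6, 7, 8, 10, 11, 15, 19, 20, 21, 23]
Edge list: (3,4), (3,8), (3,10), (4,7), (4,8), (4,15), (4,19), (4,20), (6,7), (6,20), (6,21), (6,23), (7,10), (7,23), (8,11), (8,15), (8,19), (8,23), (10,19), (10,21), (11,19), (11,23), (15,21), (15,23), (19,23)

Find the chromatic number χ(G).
χ(G) = 4

Clique number ω(G) = 4 (lower bound: χ ≥ ω).
The clique on [8, 11, 19, 23] has size 4, forcing χ ≥ 4, and the coloring below uses 4 colors, so χ(G) = 4.
A valid 4-coloring: color 1: [4, 21, 23]; color 2: [6, 8, 10]; color 3: [3, 7, 15, 19, 20]; color 4: [11].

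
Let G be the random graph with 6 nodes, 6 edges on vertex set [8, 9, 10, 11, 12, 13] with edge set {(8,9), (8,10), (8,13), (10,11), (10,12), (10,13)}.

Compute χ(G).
χ(G) = 3

Clique number ω(G) = 3 (lower bound: χ ≥ ω).
The clique on [8, 10, 13] has size 3, forcing χ ≥ 3, and the coloring below uses 3 colors, so χ(G) = 3.
A valid 3-coloring: color 1: [9, 10]; color 2: [8, 11, 12]; color 3: [13].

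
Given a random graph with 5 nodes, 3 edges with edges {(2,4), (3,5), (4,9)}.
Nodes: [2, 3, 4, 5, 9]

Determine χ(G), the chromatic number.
Clique number ω(G) = 2 (lower bound: χ ≥ ω).
The graph is bipartite (no odd cycle), so 2 colors suffice: χ(G) = 2.
A valid 2-coloring: color 1: [3, 4]; color 2: [2, 5, 9].

χ(G) = 2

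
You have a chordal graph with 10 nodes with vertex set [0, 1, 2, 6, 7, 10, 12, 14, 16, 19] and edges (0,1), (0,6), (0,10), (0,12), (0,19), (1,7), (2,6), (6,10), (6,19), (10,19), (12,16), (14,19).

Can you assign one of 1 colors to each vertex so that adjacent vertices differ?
No, G is not 1-colorable

The clique on vertices [0, 6, 10, 19] has size 4 > 1, so it alone needs 4 colors.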